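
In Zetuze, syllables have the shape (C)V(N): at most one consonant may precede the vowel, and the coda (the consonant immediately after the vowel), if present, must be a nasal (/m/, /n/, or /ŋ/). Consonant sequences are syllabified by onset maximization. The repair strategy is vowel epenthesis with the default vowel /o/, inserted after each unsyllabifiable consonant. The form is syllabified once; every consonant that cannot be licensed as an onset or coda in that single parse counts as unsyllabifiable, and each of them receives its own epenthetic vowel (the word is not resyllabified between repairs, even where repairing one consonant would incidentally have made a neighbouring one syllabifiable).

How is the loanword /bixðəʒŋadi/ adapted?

Under (C)V(N), the unsyllabifiable consonants are /x/, /ʒ/ (only a nasal (/m/, /n/, or /ŋ/) is licensed in coda position; onsets are limited to one consonant).
Epenthesis after each stranded consonant: /x/ → /xo/, /ʒ/ → /ʒo/.

bixoðəʒoŋadi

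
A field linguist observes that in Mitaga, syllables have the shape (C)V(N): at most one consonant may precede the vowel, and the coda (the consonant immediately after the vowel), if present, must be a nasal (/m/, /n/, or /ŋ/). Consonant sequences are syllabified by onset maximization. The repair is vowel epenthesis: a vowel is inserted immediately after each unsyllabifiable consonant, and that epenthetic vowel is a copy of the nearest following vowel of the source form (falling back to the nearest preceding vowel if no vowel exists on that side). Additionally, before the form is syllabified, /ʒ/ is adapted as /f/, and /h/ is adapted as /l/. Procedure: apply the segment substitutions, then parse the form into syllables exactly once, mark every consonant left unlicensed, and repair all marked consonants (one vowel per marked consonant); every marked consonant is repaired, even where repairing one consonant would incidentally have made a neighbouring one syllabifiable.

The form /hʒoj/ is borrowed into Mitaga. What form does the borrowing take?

Substitution: /h/ → /l/, /ʒ/ → /f/, giving /lfoj/.
Syllabifying with onset maximization leaves /l/, /j/ stranded (only a nasal (/m/, /n/, or /ŋ/) is licensed in coda position; onsets are limited to one consonant).
Inserting the epenthetic vowel yields /l/ → /lo/, /j/ → /jo/.

lofojo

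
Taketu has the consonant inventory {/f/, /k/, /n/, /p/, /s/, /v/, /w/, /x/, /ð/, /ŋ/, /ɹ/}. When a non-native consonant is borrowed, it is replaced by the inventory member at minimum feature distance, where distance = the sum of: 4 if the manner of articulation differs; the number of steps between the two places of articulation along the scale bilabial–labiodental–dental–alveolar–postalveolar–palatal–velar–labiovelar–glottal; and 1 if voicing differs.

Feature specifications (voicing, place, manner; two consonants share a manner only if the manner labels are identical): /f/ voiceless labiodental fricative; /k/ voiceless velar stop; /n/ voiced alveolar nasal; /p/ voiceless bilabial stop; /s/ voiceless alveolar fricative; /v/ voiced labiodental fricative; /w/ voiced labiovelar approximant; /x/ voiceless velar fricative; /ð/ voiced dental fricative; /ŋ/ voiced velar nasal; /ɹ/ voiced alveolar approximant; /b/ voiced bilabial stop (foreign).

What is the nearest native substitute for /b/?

/p/ is closest: same manner (stop), place distance 0 (bilabial→bilabial), voicing differs (+1); total 1. Next closest is /v/ at distance 5.

p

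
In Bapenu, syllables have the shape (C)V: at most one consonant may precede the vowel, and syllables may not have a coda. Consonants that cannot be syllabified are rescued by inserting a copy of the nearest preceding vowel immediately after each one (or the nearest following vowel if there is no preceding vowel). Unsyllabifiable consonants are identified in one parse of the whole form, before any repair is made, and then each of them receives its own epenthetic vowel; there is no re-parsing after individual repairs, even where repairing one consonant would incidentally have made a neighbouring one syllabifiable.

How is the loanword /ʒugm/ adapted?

ʒugumu

Syllabifying with onset maximization leaves /g/, /m/ stranded (no codas are permitted; onsets are limited to one consonant).
Epenthesis after each stranded consonant: /g/ → /gu/, /m/ → /mu/.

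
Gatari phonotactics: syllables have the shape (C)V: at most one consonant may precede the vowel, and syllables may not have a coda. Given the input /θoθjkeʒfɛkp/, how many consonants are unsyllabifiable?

Under (C)V, the unsyllabifiable consonants are /θ/, /j/, /ʒ/, /k/, /p/ (no codas are permitted; onsets are limited to one consonant).

5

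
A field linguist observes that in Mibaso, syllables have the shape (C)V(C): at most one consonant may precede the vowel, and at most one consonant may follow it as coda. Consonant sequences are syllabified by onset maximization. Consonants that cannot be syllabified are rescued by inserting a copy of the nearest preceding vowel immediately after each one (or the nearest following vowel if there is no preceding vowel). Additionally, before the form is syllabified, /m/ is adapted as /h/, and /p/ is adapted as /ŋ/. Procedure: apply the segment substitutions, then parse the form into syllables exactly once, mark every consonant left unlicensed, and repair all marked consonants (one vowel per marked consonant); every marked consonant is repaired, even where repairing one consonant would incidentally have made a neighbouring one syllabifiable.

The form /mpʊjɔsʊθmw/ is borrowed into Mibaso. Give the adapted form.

Substitution: /m/ → /h/, /p/ → /ŋ/, giving /hŋʊjɔsʊθhw/.
Syllabifying with onset maximization leaves /h/, /h/, /w/ stranded (at most one coda consonant is licensed; onsets are limited to one consonant).
Inserting the epenthetic vowel yields /h/ → /hʊ/, /h/ → /hʊ/, /w/ → /wʊ/.

hʊŋʊjɔsʊθhʊwʊ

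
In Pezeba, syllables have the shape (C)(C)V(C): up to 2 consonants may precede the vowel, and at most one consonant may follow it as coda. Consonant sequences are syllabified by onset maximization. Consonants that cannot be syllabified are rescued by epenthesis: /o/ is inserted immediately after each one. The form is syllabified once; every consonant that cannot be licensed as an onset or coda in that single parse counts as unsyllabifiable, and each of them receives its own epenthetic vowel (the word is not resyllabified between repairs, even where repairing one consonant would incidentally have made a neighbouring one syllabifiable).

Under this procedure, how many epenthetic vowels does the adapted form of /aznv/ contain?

2

The unsyllabifiable consonants are /n/, /v/; each receives one epenthetic vowel.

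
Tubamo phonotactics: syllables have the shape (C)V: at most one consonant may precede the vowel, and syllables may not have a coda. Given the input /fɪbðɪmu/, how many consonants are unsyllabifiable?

The consonants /b/ cannot be parsed into a legal (C)V syllable (no codas are permitted; onsets are limited to one consonant).

1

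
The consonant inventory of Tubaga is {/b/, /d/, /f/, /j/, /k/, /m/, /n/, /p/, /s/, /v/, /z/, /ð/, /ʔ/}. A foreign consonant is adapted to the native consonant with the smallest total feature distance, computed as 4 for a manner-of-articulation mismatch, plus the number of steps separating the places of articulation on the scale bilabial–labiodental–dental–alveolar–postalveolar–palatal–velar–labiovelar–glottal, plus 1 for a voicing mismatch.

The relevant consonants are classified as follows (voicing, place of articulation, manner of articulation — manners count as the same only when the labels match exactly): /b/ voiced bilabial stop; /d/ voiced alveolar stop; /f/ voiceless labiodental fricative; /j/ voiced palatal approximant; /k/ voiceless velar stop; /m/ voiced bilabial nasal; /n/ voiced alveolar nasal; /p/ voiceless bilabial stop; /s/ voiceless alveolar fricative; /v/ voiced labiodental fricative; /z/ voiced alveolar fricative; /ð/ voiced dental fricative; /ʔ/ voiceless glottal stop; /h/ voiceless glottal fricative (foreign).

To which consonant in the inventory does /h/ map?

ʔ

/ʔ/ is closest: manner differs (fricative→stop, +4), place distance 0 (glottal→glottal), same voicing; total 4. Next closest is /s/ at distance 5.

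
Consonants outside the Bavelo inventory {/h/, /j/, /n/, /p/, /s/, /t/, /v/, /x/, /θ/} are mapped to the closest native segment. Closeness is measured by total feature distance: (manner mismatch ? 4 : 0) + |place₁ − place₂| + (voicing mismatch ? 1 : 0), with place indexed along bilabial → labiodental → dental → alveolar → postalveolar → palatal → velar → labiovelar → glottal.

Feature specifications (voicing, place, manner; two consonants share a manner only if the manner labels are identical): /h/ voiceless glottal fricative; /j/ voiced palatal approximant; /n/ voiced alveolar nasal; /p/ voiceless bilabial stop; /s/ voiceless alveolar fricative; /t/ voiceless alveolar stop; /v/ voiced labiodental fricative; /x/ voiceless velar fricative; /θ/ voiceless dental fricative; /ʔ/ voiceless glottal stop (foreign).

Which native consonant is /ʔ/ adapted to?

/h/ is closest: manner differs (stop→fricative, +4), place distance 0 (glottal→glottal), same voicing; total 4. Next closest is /t/ at distance 5.

h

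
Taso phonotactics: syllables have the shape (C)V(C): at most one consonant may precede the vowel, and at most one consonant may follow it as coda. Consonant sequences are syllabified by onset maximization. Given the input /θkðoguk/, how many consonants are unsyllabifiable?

The consonants /θ/, /k/ cannot be parsed into a legal (C)V(C) syllable (at most one coda consonant is licensed; onsets are limited to one consonant).

2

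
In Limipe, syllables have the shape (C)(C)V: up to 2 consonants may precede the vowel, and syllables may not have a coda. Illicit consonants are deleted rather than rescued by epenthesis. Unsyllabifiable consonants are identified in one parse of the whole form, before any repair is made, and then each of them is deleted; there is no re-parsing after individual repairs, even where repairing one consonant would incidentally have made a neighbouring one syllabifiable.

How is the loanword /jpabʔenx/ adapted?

jpabʔe

Syllabifying with onset maximization leaves /n/, /x/ stranded (no codas are permitted; onsets may contain at most 2 consonants).
Deleting the stranded consonants removes /n/, /x/.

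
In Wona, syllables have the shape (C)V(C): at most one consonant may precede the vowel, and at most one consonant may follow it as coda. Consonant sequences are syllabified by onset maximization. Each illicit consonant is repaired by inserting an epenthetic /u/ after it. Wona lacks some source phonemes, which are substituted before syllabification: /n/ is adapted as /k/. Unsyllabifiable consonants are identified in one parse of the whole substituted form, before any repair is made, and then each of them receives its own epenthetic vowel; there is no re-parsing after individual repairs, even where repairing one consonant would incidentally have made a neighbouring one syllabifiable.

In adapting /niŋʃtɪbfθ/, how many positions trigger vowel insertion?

After substitution the input is /kiŋʃtɪbfθ/.
The unsyllabifiable consonants are /ʃ/, /f/, /θ/; each receives one epenthetic vowel.

3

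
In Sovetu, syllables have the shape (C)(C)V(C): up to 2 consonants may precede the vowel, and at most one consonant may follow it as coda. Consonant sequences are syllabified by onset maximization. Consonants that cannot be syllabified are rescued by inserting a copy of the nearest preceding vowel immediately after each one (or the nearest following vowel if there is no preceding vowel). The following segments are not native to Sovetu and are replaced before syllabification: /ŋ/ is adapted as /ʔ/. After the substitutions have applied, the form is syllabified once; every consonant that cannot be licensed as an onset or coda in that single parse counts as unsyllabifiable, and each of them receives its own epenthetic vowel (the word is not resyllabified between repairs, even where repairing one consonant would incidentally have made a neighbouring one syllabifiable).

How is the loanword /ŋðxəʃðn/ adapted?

Substitution: /ŋ/ → /ʔ/, giving /ʔðxəʃðn/.
The consonants /ʔ/, /ð/, /n/ cannot be parsed into a legal (C)(C)V(C) syllable (at most one coda consonant is licensed; onsets may contain at most 2 consonants).
Epenthesis after each stranded consonant: /ʔ/ → /ʔə/, /ð/ → /ðə/, /n/ → /nə/.

ʔəðxəʃðənə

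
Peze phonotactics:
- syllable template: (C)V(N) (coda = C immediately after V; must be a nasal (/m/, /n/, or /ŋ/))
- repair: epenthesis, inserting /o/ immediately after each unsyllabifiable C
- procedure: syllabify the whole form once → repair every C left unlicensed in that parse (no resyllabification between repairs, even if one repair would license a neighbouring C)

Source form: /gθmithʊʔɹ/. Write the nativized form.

goθomitohʊʔoɹo

Under (C)V(N), the unsyllabifiable consonants are /g/, /θ/, /t/, /ʔ/, /ɹ/ (only a nasal (/m/, /n/, or /ŋ/) is licensed in coda position; onsets are limited to one consonant).
Each unlicensed consonant becomes the onset of a new syllable: /g/ → /go/, /θ/ → /θo/, /t/ → /to/, /ʔ/ → /ʔo/, /ɹ/ → /ɹo/.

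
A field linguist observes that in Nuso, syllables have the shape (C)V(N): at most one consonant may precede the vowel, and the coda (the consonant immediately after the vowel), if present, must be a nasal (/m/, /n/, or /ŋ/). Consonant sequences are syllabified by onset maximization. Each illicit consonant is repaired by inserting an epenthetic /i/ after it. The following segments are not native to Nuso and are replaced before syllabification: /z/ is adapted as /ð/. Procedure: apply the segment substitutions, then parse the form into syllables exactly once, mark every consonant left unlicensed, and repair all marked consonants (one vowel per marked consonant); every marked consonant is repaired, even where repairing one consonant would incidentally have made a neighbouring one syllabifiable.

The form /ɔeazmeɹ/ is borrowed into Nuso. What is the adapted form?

Substitution: /z/ → /ð/, giving /ɔeaðmeɹ/.
The consonants /ð/, /ɹ/ cannot be parsed into a legal (C)V(N) syllable (only a nasal (/m/, /n/, or /ŋ/) is licensed in coda position; onsets are limited to one consonant).
Epenthesis after each stranded consonant: /ð/ → /ði/, /ɹ/ → /ɹi/.

ɔeaðimeɹi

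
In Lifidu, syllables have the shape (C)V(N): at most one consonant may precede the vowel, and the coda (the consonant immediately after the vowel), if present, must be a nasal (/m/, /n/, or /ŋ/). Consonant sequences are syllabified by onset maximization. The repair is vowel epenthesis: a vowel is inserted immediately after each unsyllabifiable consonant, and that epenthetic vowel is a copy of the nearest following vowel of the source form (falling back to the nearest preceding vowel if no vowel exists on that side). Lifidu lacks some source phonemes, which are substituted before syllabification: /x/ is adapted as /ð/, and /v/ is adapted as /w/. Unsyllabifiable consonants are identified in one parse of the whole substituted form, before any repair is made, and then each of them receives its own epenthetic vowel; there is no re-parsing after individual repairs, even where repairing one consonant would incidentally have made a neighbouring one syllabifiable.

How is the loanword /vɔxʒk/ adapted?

Substitution: /v/ → /w/, /x/ → /ð/, giving /wɔðʒk/.
The consonants /ð/, /ʒ/, /k/ cannot be parsed into a legal (C)V(N) syllable (only a nasal (/m/, /n/, or /ŋ/) is licensed in coda position; onsets are limited to one consonant).
Epenthesis after each stranded consonant: /ð/ → /ðɔ/, /ʒ/ → /ʒɔ/, /k/ → /kɔ/.

wɔðɔʒɔkɔ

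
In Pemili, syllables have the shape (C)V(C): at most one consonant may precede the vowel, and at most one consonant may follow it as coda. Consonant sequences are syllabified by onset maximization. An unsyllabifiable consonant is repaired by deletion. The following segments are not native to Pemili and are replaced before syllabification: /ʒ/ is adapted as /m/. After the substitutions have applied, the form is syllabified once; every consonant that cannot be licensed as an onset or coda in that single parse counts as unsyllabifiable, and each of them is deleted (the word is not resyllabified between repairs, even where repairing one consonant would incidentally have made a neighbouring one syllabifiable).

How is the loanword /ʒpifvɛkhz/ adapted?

Substitution: /ʒ/ → /m/, giving /mpifvɛkhz/.
Under (C)V(C), the unsyllabifiable consonants are /m/, /h/, /z/ (at most one coda consonant is licensed; onsets are limited to one consonant).
Each unlicensed consonant is deleted: /m/, /h/, /z/.

pifvɛk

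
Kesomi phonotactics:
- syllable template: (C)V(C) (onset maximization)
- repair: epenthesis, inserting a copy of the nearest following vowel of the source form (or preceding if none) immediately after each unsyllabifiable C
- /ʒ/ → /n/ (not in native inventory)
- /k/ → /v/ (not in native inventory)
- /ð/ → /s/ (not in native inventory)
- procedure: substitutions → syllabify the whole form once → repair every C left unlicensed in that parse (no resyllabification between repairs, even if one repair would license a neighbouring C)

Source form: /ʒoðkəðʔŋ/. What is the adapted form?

nosvəsʔəŋə

Substitution: /ʒ/ → /n/, /ð/ → /s/, /k/ → /v/, giving /nosvəsʔŋ/.
The consonants /ʔ/, /ŋ/ cannot be parsed into a legal (C)V(C) syllable (at most one coda consonant is licensed; onsets are limited to one consonant).
Each unlicensed consonant becomes the onset of a new syllable: /ʔ/ → /ʔə/, /ŋ/ → /ŋə/.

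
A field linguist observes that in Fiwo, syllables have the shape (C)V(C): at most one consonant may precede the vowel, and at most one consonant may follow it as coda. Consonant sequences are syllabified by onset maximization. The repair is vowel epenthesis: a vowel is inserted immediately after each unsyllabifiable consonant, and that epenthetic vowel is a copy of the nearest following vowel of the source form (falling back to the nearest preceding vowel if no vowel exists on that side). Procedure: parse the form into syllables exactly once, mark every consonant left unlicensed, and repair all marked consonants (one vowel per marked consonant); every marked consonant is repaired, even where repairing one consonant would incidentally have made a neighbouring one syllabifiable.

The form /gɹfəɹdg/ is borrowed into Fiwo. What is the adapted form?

gəɹəfəɹdəgə

Under (C)V(C), the unsyllabifiable consonants are /g/, /ɹ/, /d/, /g/ (at most one coda consonant is licensed; onsets are limited to one consonant).
Inserting the epenthetic vowel yields /g/ → /gə/, /ɹ/ → /ɹə/, /d/ → /də/, /g/ → /gə/.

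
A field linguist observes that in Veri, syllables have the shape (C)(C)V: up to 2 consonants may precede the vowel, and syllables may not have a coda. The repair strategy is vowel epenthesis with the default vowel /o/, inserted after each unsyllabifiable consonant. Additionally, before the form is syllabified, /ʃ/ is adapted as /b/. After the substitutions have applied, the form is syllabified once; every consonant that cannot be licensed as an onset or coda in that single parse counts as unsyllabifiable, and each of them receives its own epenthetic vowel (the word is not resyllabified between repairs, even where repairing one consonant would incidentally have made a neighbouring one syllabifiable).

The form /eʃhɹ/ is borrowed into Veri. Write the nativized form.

Substitution: /ʃ/ → /b/, giving /ebhɹ/.
The consonants /b/, /h/, /ɹ/ cannot be parsed into a legal (C)(C)V syllable (no codas are permitted; onsets may contain at most 2 consonants).
Each unlicensed consonant becomes the onset of a new syllable: /b/ → /bo/, /h/ → /ho/, /ɹ/ → /ɹo/.

ebohoɹo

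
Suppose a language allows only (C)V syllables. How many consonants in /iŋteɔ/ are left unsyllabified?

1

Under (C)V, the unsyllabifiable consonants are /ŋ/ (no codas are permitted; onsets are limited to one consonant).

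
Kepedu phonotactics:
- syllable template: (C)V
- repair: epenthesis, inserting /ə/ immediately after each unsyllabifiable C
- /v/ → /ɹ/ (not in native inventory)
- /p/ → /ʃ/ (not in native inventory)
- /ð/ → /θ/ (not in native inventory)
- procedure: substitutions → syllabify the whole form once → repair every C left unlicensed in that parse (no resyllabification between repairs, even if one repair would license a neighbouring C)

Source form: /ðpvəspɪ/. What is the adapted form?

θəʃəɹəsəʃɪ

Substitution: /ð/ → /θ/, /p/ → /ʃ/, /v/ → /ɹ/, giving /θʃɹəsʃɪ/.
Syllabifying with onset maximization leaves /θ/, /ʃ/, /s/ stranded (no codas are permitted; onsets are limited to one consonant).
Inserting the epenthetic vowel yields /θ/ → /θə/, /ʃ/ → /ʃə/, /s/ → /sə/.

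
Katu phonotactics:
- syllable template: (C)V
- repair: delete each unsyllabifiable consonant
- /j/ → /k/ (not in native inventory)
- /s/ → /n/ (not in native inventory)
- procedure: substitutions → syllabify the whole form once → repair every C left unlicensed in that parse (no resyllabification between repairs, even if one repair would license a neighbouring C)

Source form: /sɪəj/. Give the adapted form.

nɪə

Substitution: /s/ → /n/, /j/ → /k/, giving /nɪək/.
The consonants /k/ cannot be parsed into a legal (C)V syllable (no codas are permitted; onsets are limited to one consonant).
Deletion applies to /k/.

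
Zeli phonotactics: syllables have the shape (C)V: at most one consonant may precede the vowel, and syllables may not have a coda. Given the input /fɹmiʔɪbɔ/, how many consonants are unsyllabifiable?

2

Under (C)V, the unsyllabifiable consonants are /f/, /ɹ/ (no codas are permitted; onsets are limited to one consonant).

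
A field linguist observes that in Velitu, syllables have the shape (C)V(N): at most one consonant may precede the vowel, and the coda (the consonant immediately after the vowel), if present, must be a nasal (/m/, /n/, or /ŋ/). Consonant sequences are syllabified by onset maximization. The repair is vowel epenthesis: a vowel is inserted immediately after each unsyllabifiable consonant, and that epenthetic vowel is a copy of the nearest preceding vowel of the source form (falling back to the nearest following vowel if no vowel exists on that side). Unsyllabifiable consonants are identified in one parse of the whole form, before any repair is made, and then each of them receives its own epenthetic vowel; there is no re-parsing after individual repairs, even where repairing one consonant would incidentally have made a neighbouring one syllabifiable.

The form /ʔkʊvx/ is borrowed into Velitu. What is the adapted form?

ʔʊkʊvʊxʊ

Under (C)V(N), the unsyllabifiable consonants are /ʔ/, /v/, /x/ (only a nasal (/m/, /n/, or /ŋ/) is licensed in coda position; onsets are limited to one consonant).
Inserting the epenthetic vowel yields /ʔ/ → /ʔʊ/, /v/ → /vʊ/, /x/ → /xʊ/.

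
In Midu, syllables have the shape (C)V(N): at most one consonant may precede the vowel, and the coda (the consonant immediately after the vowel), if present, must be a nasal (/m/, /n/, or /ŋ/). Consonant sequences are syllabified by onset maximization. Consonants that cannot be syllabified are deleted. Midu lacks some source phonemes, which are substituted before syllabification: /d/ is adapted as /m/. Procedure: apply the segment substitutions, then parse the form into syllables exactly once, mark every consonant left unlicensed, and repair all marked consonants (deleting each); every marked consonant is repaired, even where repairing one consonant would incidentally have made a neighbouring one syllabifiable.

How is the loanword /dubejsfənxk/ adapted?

Substitution: /d/ → /m/, giving /mubejsfənxk/.
Syllabifying with onset maximization leaves /j/, /s/, /x/, /k/ stranded (only a nasal (/m/, /n/, or /ŋ/) is licensed in coda position; onsets are limited to one consonant).
Each unlicensed consonant is deleted: /j/, /s/, /x/, /k/.

mubefən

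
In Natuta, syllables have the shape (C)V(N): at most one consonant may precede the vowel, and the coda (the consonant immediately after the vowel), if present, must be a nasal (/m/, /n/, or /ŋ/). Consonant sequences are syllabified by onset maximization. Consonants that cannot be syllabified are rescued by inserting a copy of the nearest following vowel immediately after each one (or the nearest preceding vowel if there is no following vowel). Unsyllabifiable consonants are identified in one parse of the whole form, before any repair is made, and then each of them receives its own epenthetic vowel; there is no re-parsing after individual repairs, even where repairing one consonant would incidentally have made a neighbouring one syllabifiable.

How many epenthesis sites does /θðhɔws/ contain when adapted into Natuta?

4

The unsyllabifiable consonants are /θ/, /ð/, /w/, /s/; each receives one epenthetic vowel.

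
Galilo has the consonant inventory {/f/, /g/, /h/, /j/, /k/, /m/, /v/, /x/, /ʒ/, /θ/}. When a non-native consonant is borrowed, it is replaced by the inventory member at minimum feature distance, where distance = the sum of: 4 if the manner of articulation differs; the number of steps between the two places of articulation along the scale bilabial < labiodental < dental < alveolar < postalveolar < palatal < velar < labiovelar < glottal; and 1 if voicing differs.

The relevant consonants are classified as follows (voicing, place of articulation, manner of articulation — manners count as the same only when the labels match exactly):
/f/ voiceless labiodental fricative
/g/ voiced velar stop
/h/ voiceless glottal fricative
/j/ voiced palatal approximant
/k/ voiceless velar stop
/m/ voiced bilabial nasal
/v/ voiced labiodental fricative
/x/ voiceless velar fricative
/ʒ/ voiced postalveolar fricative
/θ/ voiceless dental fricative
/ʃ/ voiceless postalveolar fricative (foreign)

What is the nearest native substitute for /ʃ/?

ʒ

/ʒ/ is closest: same manner (fricative), place distance 0 (postalveolar→postalveolar), voicing differs (+1); total 1. Next closest is /x/ at distance 2.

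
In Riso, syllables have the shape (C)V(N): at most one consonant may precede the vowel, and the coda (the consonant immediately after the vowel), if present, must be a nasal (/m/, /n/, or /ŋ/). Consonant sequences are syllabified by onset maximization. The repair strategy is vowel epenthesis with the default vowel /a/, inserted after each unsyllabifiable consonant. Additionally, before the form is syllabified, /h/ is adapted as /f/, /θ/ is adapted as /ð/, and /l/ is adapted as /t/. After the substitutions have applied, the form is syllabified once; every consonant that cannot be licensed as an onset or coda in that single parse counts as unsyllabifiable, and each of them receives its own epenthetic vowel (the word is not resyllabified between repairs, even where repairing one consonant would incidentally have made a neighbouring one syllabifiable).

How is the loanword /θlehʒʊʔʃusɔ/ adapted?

Substitution: /θ/ → /ð/, /l/ → /t/, /h/ → /f/, giving /ðtefʒʊʔʃusɔ/.
The consonants /ð/, /f/, /ʔ/ cannot be parsed into a legal (C)V(N) syllable (only a nasal (/m/, /n/, or /ŋ/) is licensed in coda position; onsets are limited to one consonant).
Inserting the epenthetic vowel yields /ð/ → /ða/, /f/ → /fa/, /ʔ/ → /ʔa/.

ðatefaʒʊʔaʃusɔ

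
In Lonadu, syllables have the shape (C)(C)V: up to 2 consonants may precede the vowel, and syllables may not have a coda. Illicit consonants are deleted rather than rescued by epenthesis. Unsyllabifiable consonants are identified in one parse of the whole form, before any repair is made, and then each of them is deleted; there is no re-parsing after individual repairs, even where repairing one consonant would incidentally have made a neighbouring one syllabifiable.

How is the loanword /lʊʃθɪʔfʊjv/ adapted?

Under (C)(C)V, the unsyllabifiable consonants are /j/, /v/ (no codas are permitted; onsets may contain at most 2 consonants).
Deleting the stranded consonants removes /j/, /v/.

lʊʃθɪʔfʊ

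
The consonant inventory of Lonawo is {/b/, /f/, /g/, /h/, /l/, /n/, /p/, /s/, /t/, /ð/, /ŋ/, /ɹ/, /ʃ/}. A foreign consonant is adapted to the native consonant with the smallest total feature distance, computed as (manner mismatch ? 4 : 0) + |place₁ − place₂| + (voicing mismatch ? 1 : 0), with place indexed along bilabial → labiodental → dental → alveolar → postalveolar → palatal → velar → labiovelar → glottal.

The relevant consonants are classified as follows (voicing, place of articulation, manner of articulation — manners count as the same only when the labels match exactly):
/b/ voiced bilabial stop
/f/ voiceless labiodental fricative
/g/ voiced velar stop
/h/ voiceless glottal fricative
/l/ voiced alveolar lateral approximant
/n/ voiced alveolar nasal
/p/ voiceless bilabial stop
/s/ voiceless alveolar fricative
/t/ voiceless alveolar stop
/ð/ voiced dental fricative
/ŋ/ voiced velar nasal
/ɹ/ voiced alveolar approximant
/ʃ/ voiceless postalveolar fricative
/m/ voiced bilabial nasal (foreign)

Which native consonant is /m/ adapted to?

/n/ is closest: same manner (nasal), place distance 3 (bilabial→alveolar), same voicing; total 3. Next closest is /b/ at distance 4.

n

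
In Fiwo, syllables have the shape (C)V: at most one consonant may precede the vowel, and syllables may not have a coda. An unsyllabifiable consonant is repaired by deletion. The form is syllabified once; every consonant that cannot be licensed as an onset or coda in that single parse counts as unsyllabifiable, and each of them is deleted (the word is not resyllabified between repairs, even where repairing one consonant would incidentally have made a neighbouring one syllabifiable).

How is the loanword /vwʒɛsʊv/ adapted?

ʒɛsʊ

Under (C)V, the unsyllabifiable consonants are /v/, /w/, /v/ (no codas are permitted; onsets are limited to one consonant).
Deletion applies to /v/, /w/, /v/.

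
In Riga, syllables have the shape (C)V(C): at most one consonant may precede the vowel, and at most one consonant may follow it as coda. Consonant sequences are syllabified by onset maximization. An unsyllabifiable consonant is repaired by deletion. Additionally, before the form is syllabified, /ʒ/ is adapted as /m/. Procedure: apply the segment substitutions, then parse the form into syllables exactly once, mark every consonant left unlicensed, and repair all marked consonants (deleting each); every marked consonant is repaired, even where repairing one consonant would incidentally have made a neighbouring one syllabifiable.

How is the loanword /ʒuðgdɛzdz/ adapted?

muðdɛz

Substitution: /ʒ/ → /m/, giving /muðgdɛzdz/.
The consonants /g/, /d/, /z/ cannot be parsed into a legal (C)V(C) syllable (at most one coda consonant is licensed; onsets are limited to one consonant).
Deletion applies to /g/, /d/, /z/.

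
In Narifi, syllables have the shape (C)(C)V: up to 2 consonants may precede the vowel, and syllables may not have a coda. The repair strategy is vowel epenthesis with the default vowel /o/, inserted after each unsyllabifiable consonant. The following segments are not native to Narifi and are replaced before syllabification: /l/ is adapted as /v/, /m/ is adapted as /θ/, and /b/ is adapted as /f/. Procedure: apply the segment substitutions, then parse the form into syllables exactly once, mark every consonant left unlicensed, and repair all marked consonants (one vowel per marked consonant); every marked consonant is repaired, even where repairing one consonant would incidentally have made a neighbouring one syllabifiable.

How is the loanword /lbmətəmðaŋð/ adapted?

Substitution: /l/ → /v/, /b/ → /f/, /m/ → /θ/, giving /vfθətəθðaŋð/.
Under (C)(C)V, the unsyllabifiable consonants are /v/, /ŋ/, /ð/ (no codas are permitted; onsets may contain at most 2 consonants).
Inserting the epenthetic vowel yields /v/ → /vo/, /ŋ/ → /ŋo/, /ð/ → /ðo/.

vofθətəθðaŋoðo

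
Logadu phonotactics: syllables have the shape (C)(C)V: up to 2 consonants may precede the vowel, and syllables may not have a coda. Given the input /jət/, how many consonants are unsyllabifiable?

1

Under (C)(C)V, the unsyllabifiable consonants are /t/ (no codas are permitted; onsets may contain at most 2 consonants).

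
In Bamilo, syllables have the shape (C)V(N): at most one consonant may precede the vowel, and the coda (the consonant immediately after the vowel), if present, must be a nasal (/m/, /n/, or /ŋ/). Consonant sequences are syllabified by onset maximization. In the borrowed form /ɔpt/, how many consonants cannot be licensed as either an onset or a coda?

2

The consonants /p/, /t/ cannot be parsed into a legal (C)V(N) syllable (only a nasal (/m/, /n/, or /ŋ/) is licensed in coda position; onsets are limited to one consonant).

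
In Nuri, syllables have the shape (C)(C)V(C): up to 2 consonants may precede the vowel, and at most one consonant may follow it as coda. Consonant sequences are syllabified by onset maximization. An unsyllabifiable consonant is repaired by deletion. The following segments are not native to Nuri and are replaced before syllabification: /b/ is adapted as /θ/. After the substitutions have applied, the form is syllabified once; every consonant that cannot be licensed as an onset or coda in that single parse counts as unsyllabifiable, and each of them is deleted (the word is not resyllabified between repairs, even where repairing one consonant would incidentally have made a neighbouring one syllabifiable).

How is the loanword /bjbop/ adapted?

Substitution: /b/ → /θ/, giving /θjθop/.
Syllabifying with onset maximization leaves /θ/ stranded (at most one coda consonant is licensed; onsets may contain at most 2 consonants).
Each unlicensed consonant is deleted: /θ/.

jθop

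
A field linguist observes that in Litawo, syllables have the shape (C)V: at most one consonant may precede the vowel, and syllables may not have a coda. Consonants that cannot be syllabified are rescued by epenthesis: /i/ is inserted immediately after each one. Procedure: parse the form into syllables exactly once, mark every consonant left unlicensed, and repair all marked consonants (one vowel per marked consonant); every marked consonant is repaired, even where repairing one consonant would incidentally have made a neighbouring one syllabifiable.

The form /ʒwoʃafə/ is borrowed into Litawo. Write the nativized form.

ʒiwoʃafə

Under (C)V, the unsyllabifiable consonants are /ʒ/ (no codas are permitted; onsets are limited to one consonant).
Inserting the epenthetic vowel yields /ʒ/ → /ʒi/.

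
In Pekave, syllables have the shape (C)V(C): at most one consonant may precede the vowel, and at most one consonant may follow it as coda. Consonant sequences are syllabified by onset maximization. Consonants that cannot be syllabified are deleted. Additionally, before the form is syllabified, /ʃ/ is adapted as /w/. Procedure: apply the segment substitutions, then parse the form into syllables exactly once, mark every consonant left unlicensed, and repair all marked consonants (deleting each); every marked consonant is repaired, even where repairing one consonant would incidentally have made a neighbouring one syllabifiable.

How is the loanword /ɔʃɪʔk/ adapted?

ɔwɪʔ

Substitution: /ʃ/ → /w/, giving /ɔwɪʔk/.
Under (C)V(C), the unsyllabifiable consonants are /k/ (at most one coda consonant is licensed; onsets are limited to one consonant).
Each unlicensed consonant is deleted: /k/.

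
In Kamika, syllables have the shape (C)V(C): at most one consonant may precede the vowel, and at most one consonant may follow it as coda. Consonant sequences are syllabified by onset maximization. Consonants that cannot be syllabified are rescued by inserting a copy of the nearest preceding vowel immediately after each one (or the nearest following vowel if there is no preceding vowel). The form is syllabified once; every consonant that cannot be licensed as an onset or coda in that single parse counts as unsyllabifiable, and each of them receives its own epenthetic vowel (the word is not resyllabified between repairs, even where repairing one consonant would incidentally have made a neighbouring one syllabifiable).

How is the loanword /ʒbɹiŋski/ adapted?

ʒibiɹiŋsiki

Under (C)V(C), the unsyllabifiable consonants are /ʒ/, /b/, /s/ (at most one coda consonant is licensed; onsets are limited to one consonant).
Each unlicensed consonant becomes the onset of a new syllable: /ʒ/ → /ʒi/, /b/ → /bi/, /s/ → /si/.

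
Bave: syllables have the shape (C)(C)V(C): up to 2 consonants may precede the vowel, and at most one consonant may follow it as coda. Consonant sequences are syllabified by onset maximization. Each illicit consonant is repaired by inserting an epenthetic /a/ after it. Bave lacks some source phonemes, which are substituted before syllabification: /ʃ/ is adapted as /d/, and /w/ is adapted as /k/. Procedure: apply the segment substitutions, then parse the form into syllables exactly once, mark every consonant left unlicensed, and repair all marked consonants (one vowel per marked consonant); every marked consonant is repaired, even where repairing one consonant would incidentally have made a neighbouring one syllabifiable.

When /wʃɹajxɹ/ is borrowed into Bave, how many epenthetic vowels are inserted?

3

After substitution the input is /kdɹajxɹ/.
The unsyllabifiable consonants are /k/, /x/, /ɹ/; each receives one epenthetic vowel.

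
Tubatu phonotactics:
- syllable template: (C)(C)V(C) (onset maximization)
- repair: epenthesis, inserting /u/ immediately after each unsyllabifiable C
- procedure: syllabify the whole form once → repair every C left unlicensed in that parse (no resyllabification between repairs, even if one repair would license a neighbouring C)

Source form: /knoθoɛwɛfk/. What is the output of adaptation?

The consonants /k/ cannot be parsed into a legal (C)(C)V(C) syllable (at most one coda consonant is licensed; onsets may contain at most 2 consonants).
Epenthesis after each stranded consonant: /k/ → /ku/.

knoθoɛwɛfku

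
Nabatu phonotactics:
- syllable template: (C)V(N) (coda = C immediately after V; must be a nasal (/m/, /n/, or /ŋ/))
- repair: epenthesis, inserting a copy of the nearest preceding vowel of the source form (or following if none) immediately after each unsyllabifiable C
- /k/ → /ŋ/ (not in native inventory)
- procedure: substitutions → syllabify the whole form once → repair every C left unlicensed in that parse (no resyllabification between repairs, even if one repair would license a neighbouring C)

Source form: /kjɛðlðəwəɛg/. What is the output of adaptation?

ŋɛjɛðɛlɛðəwəɛgɛ

Substitution: /k/ → /ŋ/, giving /ŋjɛðlðəwəɛg/.
Under (C)V(N), the unsyllabifiable consonants are /ŋ/, /ð/, /l/, /g/ (only a nasal (/m/, /n/, or /ŋ/) is licensed in coda position; onsets are limited to one consonant).
Inserting the epenthetic vowel yields /ŋ/ → /ŋɛ/, /ð/ → /ðɛ/, /l/ → /lɛ/, /g/ → /gɛ/.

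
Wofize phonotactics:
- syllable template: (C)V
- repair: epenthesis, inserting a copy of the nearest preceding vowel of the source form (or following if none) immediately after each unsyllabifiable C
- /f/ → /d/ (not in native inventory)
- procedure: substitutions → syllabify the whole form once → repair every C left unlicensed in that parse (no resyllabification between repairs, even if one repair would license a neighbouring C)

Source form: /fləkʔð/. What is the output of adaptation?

Substitution: /f/ → /d/, giving /dləkʔð/.
Under (C)V, the unsyllabifiable consonants are /d/, /k/, /ʔ/, /ð/ (no codas are permitted; onsets are limited to one consonant).
Epenthesis after each stranded consonant: /d/ → /də/, /k/ → /kə/, /ʔ/ → /ʔə/, /ð/ → /ðə/.

dələkəʔəðə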